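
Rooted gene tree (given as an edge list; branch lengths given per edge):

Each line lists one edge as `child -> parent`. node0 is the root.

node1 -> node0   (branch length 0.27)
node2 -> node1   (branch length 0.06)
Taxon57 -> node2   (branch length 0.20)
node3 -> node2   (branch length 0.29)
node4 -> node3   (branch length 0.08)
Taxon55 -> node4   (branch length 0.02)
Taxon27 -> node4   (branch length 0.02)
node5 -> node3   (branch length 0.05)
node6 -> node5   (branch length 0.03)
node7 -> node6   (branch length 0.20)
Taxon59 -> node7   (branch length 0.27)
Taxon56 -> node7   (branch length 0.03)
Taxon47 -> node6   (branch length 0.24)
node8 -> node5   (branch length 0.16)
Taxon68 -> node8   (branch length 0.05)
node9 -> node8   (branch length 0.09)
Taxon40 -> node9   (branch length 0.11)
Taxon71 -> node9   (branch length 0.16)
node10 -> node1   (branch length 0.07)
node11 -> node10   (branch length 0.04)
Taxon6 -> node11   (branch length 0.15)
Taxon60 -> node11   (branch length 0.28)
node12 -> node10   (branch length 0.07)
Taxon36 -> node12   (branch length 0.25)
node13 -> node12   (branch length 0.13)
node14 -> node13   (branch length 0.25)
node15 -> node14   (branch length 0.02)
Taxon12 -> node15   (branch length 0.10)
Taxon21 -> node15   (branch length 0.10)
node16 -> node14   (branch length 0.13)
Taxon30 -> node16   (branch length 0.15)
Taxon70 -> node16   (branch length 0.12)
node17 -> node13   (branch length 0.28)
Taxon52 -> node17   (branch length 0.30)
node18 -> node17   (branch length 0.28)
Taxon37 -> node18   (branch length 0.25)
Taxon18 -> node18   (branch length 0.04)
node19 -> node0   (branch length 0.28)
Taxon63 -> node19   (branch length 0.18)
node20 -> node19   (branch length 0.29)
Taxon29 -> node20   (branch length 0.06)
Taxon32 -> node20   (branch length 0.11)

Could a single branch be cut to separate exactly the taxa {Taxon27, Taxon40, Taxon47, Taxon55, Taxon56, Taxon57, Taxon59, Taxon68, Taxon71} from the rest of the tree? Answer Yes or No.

The most recent common ancestor of these taxa subtends (Taxon57,((Taxon55,Taxon27),(((Taxon59,Taxon56),Taxon47),(Taxon68,(Taxon40,Taxon71))))).
That clade has exactly 9 tips — every listed taxon and nothing else — so the group is monophyletic.

Yes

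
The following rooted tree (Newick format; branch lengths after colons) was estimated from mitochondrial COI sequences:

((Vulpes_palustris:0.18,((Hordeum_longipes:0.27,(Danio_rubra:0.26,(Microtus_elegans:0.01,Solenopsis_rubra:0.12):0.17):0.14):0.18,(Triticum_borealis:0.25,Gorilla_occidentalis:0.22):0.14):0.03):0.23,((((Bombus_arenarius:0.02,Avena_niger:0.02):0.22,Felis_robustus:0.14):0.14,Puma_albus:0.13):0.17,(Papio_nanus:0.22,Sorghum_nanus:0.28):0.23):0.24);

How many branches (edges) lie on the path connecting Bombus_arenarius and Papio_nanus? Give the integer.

6

The MRCA of Bombus_arenarius and Papio_nanus is the node subtending ((((Bombus_arenarius,Avena_niger),Felis_robustus),Puma_albus),(Papio_nanus,Sorghum_nanus)).
From Bombus_arenarius up to that node: 4 branches. From Papio_nanus up to the same node: 2 branches. Total: 4 + 2 = 6.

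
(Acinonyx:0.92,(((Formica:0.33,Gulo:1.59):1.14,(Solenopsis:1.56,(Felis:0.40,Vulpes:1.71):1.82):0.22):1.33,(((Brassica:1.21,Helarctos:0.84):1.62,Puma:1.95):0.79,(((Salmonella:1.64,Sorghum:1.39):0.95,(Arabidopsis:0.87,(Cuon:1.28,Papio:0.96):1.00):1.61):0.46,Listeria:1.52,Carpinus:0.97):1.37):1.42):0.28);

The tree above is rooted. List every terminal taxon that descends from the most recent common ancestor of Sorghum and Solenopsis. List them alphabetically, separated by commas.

Arabidopsis, Brassica, Carpinus, Cuon, Felis, Formica, Gulo, Helarctos, Listeria, Papio, Puma, Salmonella, Solenopsis, Sorghum, Vulpes

Tracing Sorghum: it sits inside (Salmonella,Sorghum).
Tracing Solenopsis: it sits inside (Solenopsis,(Felis,Vulpes)).
The smallest clade enclosing both is (((Formica,Gulo),(Solenopsis,(Felis,Vulpes))),(((Brassica,Helarctos),Puma),(((Salmonella,Sorghum),(Arabidopsis,(Cuon,Papio))),Listeria,Carpinus))); the answer is its 15 terminal taxa in alphabetical order.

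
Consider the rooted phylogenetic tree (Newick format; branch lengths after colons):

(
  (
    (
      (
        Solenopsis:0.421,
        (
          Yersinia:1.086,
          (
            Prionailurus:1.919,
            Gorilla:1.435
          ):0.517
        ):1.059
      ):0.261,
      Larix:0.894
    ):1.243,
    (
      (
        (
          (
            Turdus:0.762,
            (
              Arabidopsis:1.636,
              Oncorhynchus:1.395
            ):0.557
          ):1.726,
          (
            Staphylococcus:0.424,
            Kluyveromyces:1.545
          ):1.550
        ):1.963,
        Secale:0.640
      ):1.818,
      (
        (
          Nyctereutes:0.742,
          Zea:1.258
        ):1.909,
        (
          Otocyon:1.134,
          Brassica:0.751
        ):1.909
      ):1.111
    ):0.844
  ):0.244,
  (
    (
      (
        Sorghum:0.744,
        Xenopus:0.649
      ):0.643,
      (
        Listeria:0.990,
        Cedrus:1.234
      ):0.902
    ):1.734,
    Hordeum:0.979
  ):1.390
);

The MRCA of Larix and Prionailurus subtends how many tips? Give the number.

The MRCA of Larix and Prionailurus is the node subtending ((Solenopsis,(Yersinia,(Prionailurus,Gorilla))),Larix).
That clade contains 5 terminal taxa: Gorilla, Larix, Prionailurus, Solenopsis, Yersinia.

5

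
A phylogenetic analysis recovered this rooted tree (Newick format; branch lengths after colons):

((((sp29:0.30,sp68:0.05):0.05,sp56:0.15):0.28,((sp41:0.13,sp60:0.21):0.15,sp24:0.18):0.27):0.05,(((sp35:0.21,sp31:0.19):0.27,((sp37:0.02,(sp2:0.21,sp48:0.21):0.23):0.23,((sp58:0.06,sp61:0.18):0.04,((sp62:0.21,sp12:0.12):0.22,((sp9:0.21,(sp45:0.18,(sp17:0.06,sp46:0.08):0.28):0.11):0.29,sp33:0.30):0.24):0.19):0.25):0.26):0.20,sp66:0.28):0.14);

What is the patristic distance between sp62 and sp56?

The path runs sp62 → … → MRCA → … → sp56; the MRCA is the root of the tree.
Branch lengths along that path: 0.21 + 0.22 + 0.19 + 0.25 + 0.26 + 0.20 + 0.14 + 0.05 + 0.28 + 0.15 = 1.95.

1.95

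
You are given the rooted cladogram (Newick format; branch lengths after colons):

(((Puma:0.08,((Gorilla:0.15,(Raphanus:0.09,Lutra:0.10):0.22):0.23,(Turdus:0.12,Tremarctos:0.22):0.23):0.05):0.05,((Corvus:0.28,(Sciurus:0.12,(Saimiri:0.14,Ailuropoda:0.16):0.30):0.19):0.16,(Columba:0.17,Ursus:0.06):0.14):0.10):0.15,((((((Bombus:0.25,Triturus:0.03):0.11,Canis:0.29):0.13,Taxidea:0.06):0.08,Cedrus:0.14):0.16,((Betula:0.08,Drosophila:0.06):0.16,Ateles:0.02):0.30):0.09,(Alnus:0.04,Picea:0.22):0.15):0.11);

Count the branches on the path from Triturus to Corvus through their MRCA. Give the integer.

The MRCA of Triturus and Corvus is the root of the tree.
From Triturus up to that node: 7 branches. From Corvus up to the same node: 4 branches. Total: 7 + 4 = 11.

11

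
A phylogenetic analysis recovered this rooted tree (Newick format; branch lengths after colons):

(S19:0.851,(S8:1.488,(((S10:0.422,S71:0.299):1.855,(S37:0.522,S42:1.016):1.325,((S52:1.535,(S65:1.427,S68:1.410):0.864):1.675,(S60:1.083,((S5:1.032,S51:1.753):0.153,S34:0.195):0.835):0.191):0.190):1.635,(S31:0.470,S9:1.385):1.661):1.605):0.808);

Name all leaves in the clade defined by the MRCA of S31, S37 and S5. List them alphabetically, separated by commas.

S10, S31, S34, S37, S42, S5, S51, S52, S60, S65, S68, S71, S9

Tracing S31: it sits inside (S31,S9).
Tracing S37: it sits inside (S37,S42).
Tracing S5: it sits inside (S5,S51).
The smallest clade enclosing all 3 is (((S10,S71),(S37,S42),((S52,(S65,S68)),(S60,((S5,S51),S34)))),(S31,S9)); the answer is its 13 terminal taxa in alphabetical order.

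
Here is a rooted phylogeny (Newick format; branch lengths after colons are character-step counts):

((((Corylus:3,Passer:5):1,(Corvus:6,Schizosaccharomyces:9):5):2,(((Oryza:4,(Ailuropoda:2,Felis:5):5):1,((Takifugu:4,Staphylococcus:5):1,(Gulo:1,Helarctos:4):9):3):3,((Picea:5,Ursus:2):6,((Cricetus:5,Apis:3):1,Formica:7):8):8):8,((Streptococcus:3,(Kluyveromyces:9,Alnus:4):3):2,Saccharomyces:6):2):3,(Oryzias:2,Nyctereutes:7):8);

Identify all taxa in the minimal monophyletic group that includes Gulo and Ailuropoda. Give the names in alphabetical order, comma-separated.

Ailuropoda, Felis, Gulo, Helarctos, Oryza, Staphylococcus, Takifugu

Tracing Gulo: it sits inside (Gulo,Helarctos).
Tracing Ailuropoda: it sits inside (Ailuropoda,Felis).
The smallest clade enclosing both is ((Oryza,(Ailuropoda,Felis)),((Takifugu,Staphylococcus),(Gulo,Helarctos))); the answer is its 7 terminal taxa in alphabetical order.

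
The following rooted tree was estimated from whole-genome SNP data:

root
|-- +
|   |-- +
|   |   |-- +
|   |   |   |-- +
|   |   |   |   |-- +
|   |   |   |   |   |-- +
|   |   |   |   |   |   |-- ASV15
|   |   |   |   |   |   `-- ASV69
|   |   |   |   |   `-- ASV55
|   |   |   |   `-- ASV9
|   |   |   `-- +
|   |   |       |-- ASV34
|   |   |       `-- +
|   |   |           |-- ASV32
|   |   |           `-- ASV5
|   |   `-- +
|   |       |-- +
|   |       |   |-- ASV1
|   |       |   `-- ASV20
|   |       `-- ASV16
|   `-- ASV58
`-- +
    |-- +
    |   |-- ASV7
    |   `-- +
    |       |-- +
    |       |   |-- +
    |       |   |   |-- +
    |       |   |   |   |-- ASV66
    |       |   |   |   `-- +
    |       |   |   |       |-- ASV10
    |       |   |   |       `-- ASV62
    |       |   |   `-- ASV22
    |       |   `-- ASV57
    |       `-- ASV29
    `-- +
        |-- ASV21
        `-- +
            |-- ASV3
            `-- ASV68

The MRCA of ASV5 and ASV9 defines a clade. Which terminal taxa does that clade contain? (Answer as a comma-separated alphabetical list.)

Tracing ASV5: it sits inside (ASV32,ASV5).
Tracing ASV9: it sits inside (((ASV15,ASV69),ASV55),ASV9).
The smallest clade enclosing both is ((((ASV15,ASV69),ASV55),ASV9),(ASV34,(ASV32,ASV5))); the answer is its 7 terminal taxa in alphabetical order.

ASV15, ASV32, ASV34, ASV5, ASV55, ASV69, ASV9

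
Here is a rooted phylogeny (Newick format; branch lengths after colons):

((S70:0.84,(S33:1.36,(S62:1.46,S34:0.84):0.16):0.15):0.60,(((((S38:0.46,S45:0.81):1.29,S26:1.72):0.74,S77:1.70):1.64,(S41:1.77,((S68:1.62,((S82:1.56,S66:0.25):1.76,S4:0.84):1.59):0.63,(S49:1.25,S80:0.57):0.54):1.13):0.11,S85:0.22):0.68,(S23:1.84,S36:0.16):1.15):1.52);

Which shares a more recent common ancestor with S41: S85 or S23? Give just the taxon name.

S85

The MRCA of S41 and S85 subtends ((((S38,S45),S26),S77),(S41,((S68,((S82,S66),S4)),(S49,S80))),S85) (12 taxa).
The MRCA of S41 and S23 subtends (((((S38,S45),S26),S77),(S41,((S68,((S82,S66),S4)),(S49,S80))),S85),(S23,S36)) (14 taxa).
The first is nested inside the second, so S41 shares a more recent common ancestor with S85.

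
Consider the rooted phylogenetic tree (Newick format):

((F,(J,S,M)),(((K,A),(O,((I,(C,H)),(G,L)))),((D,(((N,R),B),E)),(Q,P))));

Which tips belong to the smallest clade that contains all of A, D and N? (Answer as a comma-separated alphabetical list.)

A, B, C, D, E, G, H, I, K, L, N, O, P, Q, R

Tracing A: it sits inside (K,A).
Tracing D: it sits inside (D,(((N,R),B),E)).
Tracing N: it sits inside (N,R).
The smallest clade enclosing all 3 is (((K,A),(O,((I,(C,H)),(G,L)))),((D,(((N,R),B),E)),(Q,P))); the answer is its 15 terminal taxa in alphabetical order.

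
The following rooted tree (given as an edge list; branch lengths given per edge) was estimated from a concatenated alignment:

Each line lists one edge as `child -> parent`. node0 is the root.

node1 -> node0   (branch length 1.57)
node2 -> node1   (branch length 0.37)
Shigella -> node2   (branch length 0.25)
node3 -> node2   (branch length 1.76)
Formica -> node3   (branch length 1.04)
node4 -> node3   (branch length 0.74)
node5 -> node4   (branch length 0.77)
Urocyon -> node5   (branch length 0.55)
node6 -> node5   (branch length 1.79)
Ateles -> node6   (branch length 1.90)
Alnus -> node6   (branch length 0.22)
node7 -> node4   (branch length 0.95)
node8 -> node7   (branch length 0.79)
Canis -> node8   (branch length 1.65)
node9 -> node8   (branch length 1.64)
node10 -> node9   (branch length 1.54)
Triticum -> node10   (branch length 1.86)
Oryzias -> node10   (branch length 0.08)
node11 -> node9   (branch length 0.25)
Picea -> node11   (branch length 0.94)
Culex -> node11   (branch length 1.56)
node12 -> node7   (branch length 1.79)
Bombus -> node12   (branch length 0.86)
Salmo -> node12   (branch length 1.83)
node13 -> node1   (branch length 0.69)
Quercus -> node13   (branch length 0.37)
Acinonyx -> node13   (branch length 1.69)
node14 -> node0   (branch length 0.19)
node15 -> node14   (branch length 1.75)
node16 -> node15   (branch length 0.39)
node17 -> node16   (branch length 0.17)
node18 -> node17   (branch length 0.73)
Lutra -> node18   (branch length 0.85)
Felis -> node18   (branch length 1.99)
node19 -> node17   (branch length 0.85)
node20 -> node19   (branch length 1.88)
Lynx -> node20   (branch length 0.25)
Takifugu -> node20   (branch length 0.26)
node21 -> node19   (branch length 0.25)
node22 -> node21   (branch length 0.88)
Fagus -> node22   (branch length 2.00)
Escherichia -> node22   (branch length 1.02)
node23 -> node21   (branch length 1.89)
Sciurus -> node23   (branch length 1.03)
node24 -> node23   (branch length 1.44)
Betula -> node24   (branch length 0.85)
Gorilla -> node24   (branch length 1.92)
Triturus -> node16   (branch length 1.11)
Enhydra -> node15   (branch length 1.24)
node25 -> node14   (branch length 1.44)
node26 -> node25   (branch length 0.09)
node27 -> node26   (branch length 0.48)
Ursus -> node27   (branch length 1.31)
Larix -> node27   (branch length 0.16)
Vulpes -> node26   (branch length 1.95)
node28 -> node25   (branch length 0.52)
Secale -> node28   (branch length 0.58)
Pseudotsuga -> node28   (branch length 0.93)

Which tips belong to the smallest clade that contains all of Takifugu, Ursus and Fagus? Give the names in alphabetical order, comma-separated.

Betula, Enhydra, Escherichia, Fagus, Felis, Gorilla, Larix, Lutra, Lynx, Pseudotsuga, Sciurus, Secale, Takifugu, Triturus, Ursus, Vulpes

Tracing Takifugu: it sits inside (Lynx,Takifugu).
Tracing Ursus: it sits inside (Ursus,Larix).
Tracing Fagus: it sits inside (Fagus,Escherichia).
The smallest clade enclosing all 3 is (((((Lutra,Felis),((Lynx,Takifugu),((Fagus,Escherichia),(Sciurus,(Betula,Gorilla))))),Triturus),Enhydra),(((Ursus,Larix),Vulpes),(Secale,Pseudotsuga))); the answer is its 16 terminal taxa in alphabetical order.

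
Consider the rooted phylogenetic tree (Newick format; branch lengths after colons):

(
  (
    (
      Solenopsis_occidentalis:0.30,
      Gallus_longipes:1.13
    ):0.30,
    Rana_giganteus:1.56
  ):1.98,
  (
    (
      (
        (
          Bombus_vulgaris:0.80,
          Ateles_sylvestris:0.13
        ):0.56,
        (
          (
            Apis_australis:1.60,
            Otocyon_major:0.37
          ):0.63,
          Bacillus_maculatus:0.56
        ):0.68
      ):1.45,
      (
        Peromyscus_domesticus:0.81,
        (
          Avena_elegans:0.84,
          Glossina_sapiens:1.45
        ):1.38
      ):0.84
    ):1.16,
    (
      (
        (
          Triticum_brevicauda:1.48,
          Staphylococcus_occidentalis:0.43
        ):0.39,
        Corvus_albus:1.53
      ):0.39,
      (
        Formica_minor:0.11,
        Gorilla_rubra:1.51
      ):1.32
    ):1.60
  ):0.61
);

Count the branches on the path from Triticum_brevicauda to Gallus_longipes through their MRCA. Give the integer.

8

The MRCA of Triticum_brevicauda and Gallus_longipes is the root of the tree.
From Triticum_brevicauda up to that node: 5 branches. From Gallus_longipes up to the same node: 3 branches. Total: 5 + 3 = 8.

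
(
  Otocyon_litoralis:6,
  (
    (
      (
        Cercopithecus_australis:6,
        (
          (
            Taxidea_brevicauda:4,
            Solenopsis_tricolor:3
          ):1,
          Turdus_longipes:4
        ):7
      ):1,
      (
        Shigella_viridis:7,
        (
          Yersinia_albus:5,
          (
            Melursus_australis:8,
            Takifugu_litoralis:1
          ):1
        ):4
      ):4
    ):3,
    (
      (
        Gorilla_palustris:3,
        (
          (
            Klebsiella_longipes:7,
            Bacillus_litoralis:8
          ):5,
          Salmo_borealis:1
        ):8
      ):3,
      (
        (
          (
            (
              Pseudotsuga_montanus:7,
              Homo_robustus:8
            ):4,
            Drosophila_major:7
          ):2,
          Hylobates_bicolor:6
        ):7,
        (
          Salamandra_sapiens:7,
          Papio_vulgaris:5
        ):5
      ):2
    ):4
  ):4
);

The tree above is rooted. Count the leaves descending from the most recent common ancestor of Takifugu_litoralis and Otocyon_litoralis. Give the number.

The MRCA of Takifugu_litoralis and Otocyon_litoralis is the root, so the clade is the entire tree.
That clade contains 19 terminal taxa: Bacillus_litoralis, Cercopithecus_australis, Drosophila_major, Gorilla_palustris, Homo_robustus, Hylobates_bicolor, Klebsiella_longipes, Melursus_australis, Otocyon_litoralis, Papio_vulgaris, Pseudotsuga_montanus, Salamandra_sapiens, Salmo_borealis, Shigella_viridis, Solenopsis_tricolor, Takifugu_litoralis, Taxidea_brevicauda, Turdus_longipes, Yersinia_albus.

19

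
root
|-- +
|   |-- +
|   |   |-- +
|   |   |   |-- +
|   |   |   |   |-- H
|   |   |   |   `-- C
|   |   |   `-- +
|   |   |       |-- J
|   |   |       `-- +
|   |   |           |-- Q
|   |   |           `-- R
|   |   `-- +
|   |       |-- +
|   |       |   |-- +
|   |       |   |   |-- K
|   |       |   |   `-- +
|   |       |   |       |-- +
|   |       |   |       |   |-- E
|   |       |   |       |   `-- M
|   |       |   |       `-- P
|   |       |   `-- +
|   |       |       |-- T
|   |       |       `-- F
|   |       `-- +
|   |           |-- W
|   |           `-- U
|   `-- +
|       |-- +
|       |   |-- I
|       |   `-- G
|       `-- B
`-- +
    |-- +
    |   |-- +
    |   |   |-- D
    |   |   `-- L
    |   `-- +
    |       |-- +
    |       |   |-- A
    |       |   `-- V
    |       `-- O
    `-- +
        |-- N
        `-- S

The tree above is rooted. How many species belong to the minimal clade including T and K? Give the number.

6

The MRCA of T and K is the node subtending ((K,((E,M),P)),(T,F)).
That clade contains 6 terminal taxa: E, F, K, M, P, T.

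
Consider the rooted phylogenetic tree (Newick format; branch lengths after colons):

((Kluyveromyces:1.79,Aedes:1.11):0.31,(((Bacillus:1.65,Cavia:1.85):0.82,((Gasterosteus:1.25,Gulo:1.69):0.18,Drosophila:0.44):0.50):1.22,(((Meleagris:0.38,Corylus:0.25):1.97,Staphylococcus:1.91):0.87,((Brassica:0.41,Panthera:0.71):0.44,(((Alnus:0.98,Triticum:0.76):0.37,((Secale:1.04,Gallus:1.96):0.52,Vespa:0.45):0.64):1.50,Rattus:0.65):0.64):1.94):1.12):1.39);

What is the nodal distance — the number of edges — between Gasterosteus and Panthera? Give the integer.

8

The MRCA of Gasterosteus and Panthera is the node subtending (((Bacillus,Cavia),((Gasterosteus,Gulo),Drosophila)),(((Meleagris,Corylus),Staphylococcus),((Brassica,Panthera),(((Alnus,Triticum),((Secale,Gallus),Vespa)),Rattus)))).
From Gasterosteus up to that node: 4 branches. From Panthera up to the same node: 4 branches. Total: 4 + 4 = 8.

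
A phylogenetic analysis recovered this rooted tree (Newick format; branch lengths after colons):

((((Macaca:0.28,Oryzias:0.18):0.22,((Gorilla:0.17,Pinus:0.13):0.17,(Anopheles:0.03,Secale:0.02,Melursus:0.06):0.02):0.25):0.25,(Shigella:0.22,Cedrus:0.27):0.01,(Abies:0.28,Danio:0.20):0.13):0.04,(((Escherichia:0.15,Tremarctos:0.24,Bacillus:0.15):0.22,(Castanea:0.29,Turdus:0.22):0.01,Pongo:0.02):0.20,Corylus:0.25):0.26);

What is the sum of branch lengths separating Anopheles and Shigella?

0.78

The path runs Anopheles → … → MRCA → … → Shigella; the MRCA is the node subtending (((Macaca,Oryzias),((Gorilla,Pinus),(Anopheles,Secale,Melursus))),(Shigella,Cedrus),(Abies,Danio)).
Branch lengths along that path: 0.03 + 0.02 + 0.25 + 0.25 + 0.01 + 0.22 = 0.78.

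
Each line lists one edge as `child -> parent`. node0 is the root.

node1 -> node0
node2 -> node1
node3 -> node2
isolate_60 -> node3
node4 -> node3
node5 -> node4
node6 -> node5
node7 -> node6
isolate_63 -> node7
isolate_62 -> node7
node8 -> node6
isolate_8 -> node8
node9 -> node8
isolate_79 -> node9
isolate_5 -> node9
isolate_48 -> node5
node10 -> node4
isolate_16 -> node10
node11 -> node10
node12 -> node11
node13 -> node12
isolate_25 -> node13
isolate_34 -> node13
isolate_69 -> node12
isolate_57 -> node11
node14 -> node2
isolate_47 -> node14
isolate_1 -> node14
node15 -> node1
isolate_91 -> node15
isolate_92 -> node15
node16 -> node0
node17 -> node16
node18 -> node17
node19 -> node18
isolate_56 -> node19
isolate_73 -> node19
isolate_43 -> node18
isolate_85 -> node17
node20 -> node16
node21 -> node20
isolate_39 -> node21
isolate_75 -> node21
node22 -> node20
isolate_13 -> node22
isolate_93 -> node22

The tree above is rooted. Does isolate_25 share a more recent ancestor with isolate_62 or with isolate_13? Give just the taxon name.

isolate_62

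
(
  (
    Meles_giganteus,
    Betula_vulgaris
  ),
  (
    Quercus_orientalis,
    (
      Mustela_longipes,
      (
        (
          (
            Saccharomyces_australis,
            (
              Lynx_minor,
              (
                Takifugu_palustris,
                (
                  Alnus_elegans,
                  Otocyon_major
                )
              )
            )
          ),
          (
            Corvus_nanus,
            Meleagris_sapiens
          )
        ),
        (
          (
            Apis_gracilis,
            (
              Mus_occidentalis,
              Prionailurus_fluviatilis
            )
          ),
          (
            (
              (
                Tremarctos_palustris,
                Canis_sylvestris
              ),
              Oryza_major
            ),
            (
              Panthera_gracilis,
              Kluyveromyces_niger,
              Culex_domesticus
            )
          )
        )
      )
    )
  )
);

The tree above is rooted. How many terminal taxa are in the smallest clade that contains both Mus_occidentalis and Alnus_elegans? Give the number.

16

The MRCA of Mus_occidentalis and Alnus_elegans is the node subtending (((Saccharomyces_australis,(Lynx_minor,(Takifugu_palustris,(Alnus_elegans,Otocyon_major)))),(Corvus_nanus,Meleagris_sapiens)),((Apis_gracilis,(Mus_occidentalis,Prionailurus_fluviatilis)),(((Tremarctos_palustris,Canis_sylvestris),Oryza_major),(Panthera_gracilis,Kluyveromyces_niger,Culex_domesticus)))).
That clade contains 16 terminal taxa: Alnus_elegans, Apis_gracilis, Canis_sylvestris, Corvus_nanus, Culex_domesticus, Kluyveromyces_niger, Lynx_minor, Meleagris_sapiens, Mus_occidentalis, Oryza_major, Otocyon_major, Panthera_gracilis, Prionailurus_fluviatilis, Saccharomyces_australis, Takifugu_palustris, Tremarctos_palustris.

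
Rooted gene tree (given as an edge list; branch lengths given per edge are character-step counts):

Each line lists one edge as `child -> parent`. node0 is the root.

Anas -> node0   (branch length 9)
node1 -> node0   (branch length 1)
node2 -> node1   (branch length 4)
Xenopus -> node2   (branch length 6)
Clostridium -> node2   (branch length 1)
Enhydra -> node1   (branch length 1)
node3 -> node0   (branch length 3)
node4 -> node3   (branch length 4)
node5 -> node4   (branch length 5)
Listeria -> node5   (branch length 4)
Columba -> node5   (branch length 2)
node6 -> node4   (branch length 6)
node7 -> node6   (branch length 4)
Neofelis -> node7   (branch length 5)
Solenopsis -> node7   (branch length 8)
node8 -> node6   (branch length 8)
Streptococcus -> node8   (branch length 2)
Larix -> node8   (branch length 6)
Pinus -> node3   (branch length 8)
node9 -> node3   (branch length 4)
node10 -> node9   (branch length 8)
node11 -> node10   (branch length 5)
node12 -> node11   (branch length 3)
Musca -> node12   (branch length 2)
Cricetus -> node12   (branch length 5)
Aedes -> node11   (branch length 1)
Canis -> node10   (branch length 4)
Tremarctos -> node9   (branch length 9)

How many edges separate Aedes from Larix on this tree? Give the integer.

8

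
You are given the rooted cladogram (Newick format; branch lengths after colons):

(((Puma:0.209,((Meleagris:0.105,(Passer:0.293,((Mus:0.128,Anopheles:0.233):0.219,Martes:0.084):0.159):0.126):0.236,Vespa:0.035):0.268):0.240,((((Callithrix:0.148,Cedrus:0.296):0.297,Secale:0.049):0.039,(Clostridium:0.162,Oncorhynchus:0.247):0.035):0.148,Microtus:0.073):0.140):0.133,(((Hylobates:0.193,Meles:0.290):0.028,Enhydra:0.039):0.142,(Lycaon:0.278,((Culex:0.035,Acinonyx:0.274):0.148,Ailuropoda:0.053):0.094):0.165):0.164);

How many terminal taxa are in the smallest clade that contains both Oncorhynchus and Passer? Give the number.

The MRCA of Oncorhynchus and Passer is the node subtending ((Puma,((Meleagris,(Passer,((Mus,Anopheles),Martes))),Vespa)),((((Callithrix,Cedrus),Secale),(Clostridium,Oncorhynchus)),Microtus)).
That clade contains 13 terminal taxa: Anopheles, Callithrix, Cedrus, Clostridium, Martes, Meleagris, Microtus, Mus, Oncorhynchus, Passer, Puma, Secale, Vespa.

13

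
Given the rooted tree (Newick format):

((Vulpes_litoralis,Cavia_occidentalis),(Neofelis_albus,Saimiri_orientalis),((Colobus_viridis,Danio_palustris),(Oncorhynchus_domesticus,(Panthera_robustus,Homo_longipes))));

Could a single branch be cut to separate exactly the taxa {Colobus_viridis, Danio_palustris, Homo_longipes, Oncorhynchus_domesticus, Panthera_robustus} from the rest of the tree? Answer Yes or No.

The most recent common ancestor of these taxa subtends ((Colobus_viridis,Danio_palustris),(Oncorhynchus_domesticus,(Panthera_robustus,Homo_longipes))).
That clade has exactly 5 tips — every listed taxon and nothing else — so the group is monophyletic.

Yes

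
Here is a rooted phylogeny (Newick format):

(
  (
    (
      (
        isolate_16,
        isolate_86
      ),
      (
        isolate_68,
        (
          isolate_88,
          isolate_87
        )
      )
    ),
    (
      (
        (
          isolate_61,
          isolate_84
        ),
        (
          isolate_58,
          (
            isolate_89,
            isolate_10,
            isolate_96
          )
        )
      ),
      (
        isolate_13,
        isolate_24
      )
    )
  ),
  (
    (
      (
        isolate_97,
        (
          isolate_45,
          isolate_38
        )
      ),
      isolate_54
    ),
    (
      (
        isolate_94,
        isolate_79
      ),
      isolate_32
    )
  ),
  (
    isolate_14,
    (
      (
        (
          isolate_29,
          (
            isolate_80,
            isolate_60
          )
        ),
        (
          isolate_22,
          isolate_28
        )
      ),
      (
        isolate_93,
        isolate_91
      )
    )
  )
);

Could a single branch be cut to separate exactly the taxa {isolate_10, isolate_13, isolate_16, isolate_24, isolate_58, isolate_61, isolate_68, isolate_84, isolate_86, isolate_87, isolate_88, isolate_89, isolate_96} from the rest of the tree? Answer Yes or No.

Yes

The most recent common ancestor of these taxa subtends (((isolate_16,isolate_86),(isolate_68,(isolate_88,isolate_87))),(((isolate_61,isolate_84),(isolate_58,(isolate_89,isolate_10,isolate_96))),(isolate_13,isolate_24))).
That clade has exactly 13 tips — every listed taxon and nothing else — so the group is monophyletic.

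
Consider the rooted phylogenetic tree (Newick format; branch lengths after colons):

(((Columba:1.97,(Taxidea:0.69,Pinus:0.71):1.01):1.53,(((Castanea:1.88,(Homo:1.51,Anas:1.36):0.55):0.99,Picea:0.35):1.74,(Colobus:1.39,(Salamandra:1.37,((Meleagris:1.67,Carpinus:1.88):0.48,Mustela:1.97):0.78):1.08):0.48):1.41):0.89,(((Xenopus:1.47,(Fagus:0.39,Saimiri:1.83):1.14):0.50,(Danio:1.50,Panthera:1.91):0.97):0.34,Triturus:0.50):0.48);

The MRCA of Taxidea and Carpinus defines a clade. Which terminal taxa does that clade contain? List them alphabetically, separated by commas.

Tracing Taxidea: it sits inside (Taxidea,Pinus).
Tracing Carpinus: it sits inside (Meleagris,Carpinus).
The smallest clade enclosing both is ((Columba,(Taxidea,Pinus)),(((Castanea,(Homo,Anas)),Picea),(Colobus,(Salamandra,((Meleagris,Carpinus),Mustela))))); the answer is its 12 terminal taxa in alphabetical order.

Anas, Carpinus, Castanea, Colobus, Columba, Homo, Meleagris, Mustela, Picea, Pinus, Salamandra, Taxidea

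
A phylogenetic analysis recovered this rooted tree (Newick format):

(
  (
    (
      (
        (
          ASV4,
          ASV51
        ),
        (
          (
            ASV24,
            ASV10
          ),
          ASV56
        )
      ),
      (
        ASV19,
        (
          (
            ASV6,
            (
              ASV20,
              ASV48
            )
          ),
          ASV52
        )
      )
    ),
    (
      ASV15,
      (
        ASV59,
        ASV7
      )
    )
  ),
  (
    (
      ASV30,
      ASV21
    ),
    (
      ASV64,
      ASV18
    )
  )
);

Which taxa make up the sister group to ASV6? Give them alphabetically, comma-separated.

ASV20, ASV48

ASV6 attaches to the tree at the node subtending (ASV6,(ASV20,ASV48)).
The other lineage descending from that same node — the sister group — is (ASV20,ASV48); its 2 tips in alphabetical order are the answer.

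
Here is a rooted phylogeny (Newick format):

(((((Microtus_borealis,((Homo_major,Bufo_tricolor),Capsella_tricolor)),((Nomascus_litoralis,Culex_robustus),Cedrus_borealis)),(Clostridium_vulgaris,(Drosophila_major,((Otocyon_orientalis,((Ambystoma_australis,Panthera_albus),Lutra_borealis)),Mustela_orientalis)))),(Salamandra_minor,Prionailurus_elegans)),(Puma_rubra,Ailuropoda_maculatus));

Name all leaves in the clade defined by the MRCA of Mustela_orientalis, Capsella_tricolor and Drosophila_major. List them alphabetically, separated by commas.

Tracing Mustela_orientalis: it sits inside ((Otocyon_orientalis,((Ambystoma_australis,Panthera_albus),Lutra_borealis)),Mustela_orientalis).
Tracing Capsella_tricolor: it sits inside ((Homo_major,Bufo_tricolor),Capsella_tricolor).
Tracing Drosophila_major: it sits inside (Drosophila_major,((Otocyon_orientalis,((Ambystoma_australis,Panthera_albus),Lutra_borealis)),Mustela_orientalis)).
The smallest clade enclosing all 3 is (((Microtus_borealis,((Homo_major,Bufo_tricolor),Capsella_tricolor)),((Nomascus_litoralis,Culex_robustus),Cedrus_borealis)),(Clostridium_vulgaris,(Drosophila_major,((Otocyon_orientalis,((Ambystoma_australis,Panthera_albus),Lutra_borealis)),Mustela_orientalis)))); the answer is its 14 terminal taxa in alphabetical order.

Ambystoma_australis, Bufo_tricolor, Capsella_tricolor, Cedrus_borealis, Clostridium_vulgaris, Culex_robustus, Drosophila_major, Homo_major, Lutra_borealis, Microtus_borealis, Mustela_orientalis, Nomascus_litoralis, Otocyon_orientalis, Panthera_albus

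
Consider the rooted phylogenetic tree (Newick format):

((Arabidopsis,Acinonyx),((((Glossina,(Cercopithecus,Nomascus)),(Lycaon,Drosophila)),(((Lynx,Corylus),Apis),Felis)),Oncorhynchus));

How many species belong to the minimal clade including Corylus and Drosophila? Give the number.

9

The MRCA of Corylus and Drosophila is the node subtending (((Glossina,(Cercopithecus,Nomascus)),(Lycaon,Drosophila)),(((Lynx,Corylus),Apis),Felis)).
That clade contains 9 terminal taxa: Apis, Cercopithecus, Corylus, Drosophila, Felis, Glossina, Lycaon, Lynx, Nomascus.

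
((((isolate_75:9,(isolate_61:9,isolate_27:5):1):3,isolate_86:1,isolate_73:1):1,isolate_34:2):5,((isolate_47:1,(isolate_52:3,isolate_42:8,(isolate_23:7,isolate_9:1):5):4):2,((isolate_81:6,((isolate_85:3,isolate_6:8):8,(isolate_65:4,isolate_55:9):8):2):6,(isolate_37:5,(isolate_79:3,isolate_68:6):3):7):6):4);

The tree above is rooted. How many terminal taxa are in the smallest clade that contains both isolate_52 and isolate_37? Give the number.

The MRCA of isolate_52 and isolate_37 is the node subtending ((isolate_47,(isolate_52,isolate_42,(isolate_23,isolate_9))),((isolate_81,((isolate_85,isolate_6),(isolate_65,isolate_55))),(isolate_37,(isolate_79,isolate_68)))).
That clade contains 13 terminal taxa: isolate_23, isolate_37, isolate_42, isolate_47, isolate_52, isolate_55, isolate_6, isolate_65, isolate_68, isolate_79, isolate_81, isolate_85, isolate_9.

13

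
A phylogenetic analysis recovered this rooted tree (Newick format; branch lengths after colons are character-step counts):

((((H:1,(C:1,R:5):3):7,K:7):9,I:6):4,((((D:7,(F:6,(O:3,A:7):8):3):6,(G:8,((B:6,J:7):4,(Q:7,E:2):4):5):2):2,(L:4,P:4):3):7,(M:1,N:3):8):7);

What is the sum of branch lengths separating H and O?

The path runs H → … → MRCA → … → O; the MRCA is the root of the tree.
Branch lengths along that path: 1 + 7 + 9 + 4 + 7 + 7 + 2 + 6 + 3 + 8 + 3 = 57.

57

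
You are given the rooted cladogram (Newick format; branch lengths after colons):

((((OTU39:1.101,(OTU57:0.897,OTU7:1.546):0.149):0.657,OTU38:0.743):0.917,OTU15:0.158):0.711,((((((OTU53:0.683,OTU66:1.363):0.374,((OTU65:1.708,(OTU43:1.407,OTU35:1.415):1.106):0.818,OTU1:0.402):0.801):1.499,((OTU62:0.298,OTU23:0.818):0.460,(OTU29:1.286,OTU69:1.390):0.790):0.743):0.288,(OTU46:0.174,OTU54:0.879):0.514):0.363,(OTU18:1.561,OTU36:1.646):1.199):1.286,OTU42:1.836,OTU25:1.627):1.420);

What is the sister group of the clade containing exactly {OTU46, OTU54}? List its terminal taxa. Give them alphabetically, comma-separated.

OTU1, OTU23, OTU29, OTU35, OTU43, OTU53, OTU62, OTU65, OTU66, OTU69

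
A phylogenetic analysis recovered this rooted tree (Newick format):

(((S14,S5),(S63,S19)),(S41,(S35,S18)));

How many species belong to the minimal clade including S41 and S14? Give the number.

The MRCA of S41 and S14 is the root, so the clade is the entire tree.
That clade contains 7 terminal taxa: S14, S18, S19, S35, S41, S5, S63.

7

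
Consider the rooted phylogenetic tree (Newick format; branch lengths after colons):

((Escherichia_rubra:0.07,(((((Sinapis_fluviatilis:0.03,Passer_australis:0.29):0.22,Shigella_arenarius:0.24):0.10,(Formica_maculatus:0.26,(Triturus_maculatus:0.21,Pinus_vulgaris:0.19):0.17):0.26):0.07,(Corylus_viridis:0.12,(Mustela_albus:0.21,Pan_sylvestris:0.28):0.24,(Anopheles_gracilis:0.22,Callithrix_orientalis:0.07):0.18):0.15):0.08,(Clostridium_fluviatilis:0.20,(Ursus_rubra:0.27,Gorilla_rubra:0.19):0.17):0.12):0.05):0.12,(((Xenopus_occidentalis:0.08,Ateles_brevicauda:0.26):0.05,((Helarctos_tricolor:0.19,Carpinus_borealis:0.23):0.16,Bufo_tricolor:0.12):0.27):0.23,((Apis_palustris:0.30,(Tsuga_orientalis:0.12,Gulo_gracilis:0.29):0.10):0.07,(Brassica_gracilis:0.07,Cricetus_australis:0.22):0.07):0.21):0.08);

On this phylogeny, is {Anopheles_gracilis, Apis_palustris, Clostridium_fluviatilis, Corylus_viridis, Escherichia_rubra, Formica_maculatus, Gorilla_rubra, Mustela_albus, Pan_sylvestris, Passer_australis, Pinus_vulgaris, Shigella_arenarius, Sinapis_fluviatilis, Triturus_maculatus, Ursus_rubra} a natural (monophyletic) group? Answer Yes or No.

The MRCA of the listed taxa is the root, so the smallest clade containing them is the whole tree.
That clade also contains Ateles_brevicauda, Brassica_gracilis, Bufo_tricolor, Callithrix_orientalis, Carpinus_borealis, Cricetus_australis, Gulo_gracilis, Helarctos_tricolor, Tsuga_orientalis, Xenopus_occidentalis, which are not in the proposed group, so the group is not monophyletic.

No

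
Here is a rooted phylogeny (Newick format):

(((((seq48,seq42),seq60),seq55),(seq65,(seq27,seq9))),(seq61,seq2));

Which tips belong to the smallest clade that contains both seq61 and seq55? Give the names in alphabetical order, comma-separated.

seq2, seq27, seq42, seq48, seq55, seq60, seq61, seq65, seq9

Tracing seq61: it sits inside (seq61,seq2).
Tracing seq55: it sits inside (((seq48,seq42),seq60),seq55).
The smallest clade enclosing both is the whole tree (their MRCA is the root), so the answer is all 9 tips in alphabetical order.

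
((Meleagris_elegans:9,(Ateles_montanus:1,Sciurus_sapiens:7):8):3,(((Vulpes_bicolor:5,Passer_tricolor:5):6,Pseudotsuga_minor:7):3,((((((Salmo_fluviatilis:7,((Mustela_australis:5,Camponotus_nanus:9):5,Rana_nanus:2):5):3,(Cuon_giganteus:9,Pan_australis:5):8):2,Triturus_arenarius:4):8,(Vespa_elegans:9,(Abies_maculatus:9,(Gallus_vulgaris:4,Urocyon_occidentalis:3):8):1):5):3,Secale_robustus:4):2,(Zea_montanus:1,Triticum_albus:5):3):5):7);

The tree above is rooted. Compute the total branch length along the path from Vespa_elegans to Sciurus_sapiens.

The path runs Vespa_elegans → … → MRCA → … → Sciurus_sapiens; the MRCA is the root of the tree.
Branch lengths along that path: 9 + 5 + 3 + 2 + 5 + 7 + 3 + 8 + 7 = 49.

49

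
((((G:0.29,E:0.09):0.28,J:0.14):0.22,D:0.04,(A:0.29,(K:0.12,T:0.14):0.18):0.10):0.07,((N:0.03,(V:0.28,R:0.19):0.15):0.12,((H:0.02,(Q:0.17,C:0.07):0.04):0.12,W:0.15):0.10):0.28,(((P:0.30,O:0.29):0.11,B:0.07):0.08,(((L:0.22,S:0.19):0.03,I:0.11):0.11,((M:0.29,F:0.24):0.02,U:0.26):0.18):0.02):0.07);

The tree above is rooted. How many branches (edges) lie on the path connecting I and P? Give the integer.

The MRCA of I and P is the node subtending (((P,O),B),(((L,S),I),((M,F),U))).
From I up to that node: 3 branches. From P up to the same node: 3 branches. Total: 3 + 3 = 6.

6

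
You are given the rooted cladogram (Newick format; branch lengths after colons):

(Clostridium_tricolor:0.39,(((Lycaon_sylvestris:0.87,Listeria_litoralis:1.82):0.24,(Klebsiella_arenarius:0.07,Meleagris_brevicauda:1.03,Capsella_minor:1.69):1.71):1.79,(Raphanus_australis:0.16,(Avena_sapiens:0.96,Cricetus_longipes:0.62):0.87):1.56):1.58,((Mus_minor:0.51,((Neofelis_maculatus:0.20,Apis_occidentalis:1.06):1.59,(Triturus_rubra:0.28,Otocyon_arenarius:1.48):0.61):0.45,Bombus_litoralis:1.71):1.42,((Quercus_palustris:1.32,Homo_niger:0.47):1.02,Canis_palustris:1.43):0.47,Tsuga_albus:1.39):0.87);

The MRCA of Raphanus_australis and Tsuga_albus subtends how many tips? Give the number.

The MRCA of Raphanus_australis and Tsuga_albus is the root, so the clade is the entire tree.
That clade contains 19 terminal taxa: Apis_occidentalis, Avena_sapiens, Bombus_litoralis, Canis_palustris, Capsella_minor, Clostridium_tricolor, Cricetus_longipes, Homo_niger, Klebsiella_arenarius, Listeria_litoralis, Lycaon_sylvestris, Meleagris_brevicauda, Mus_minor, Neofelis_maculatus, Otocyon_arenarius, Quercus_palustris, Raphanus_australis, Triturus_rubra, Tsuga_albus.

19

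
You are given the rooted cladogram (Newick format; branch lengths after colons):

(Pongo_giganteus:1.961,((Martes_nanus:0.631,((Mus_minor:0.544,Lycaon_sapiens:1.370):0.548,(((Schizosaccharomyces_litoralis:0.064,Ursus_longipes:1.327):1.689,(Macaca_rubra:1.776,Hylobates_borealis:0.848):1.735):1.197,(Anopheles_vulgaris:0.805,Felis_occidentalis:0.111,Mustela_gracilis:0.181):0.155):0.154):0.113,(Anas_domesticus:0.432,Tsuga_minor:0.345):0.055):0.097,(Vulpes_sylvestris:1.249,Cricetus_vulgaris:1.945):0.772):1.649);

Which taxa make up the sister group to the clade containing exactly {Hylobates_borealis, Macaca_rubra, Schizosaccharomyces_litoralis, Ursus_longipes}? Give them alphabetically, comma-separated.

Anopheles_vulgaris, Felis_occidentalis, Mustela_gracilis

The clade containing exactly {Hylobates_borealis, Macaca_rubra, Schizosaccharomyces_litoralis, Ursus_longipes} attaches to the tree at the node subtending (((Schizosaccharomyces_litoralis,Ursus_longipes),(Macaca_rubra,Hylobates_borealis)),(Anopheles_vulgaris,Felis_occidentalis,Mustela_gracilis)).
The other lineage descending from that same node — the sister group — is (Anopheles_vulgaris,Felis_occidentalis,Mustela_gracilis); its 3 tips in alphabetical order are the answer.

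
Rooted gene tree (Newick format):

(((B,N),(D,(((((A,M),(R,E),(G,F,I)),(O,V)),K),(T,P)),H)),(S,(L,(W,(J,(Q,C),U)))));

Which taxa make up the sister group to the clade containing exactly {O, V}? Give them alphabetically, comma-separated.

The clade containing exactly {O, V} attaches to the tree at the node subtending (((A,M),(R,E),(G,F,I)),(O,V)).
The other lineage descending from that same node — the sister group — is ((A,M),(R,E),(G,F,I)); its 7 tips in alphabetical order are the answer.

A, E, F, G, I, M, R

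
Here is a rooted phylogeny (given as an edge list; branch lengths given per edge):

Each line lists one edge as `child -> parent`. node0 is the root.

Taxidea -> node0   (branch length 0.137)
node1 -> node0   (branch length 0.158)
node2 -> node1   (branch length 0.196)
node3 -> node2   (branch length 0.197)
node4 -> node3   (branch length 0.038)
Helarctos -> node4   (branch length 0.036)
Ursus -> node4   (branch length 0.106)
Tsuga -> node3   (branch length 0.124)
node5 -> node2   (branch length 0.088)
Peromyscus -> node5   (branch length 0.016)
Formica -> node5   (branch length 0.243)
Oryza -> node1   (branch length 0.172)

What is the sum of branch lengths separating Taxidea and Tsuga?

The path runs Taxidea → … → MRCA → … → Tsuga; the MRCA is the root of the tree.
Branch lengths along that path: 0.137 + 0.158 + 0.196 + 0.197 + 0.124 = 0.812.

0.812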